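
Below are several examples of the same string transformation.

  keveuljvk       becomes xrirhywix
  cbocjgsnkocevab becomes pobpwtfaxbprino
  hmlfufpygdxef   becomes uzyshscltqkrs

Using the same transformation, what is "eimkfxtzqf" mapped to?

In each case the input is transformed by: shift every letter 13 places forward in the alphabet (wrapping around) — i.e. ROT13.
Doing the same to "eimkfxtzqf": "rvzxskgmds".

rvzxskgmds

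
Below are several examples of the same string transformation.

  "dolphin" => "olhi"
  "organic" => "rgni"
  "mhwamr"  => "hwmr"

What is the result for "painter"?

Looking at the pairs, the operation is to double every character, then keep one character in every 3, starting at position 3 (positions 3rd, 6th, 9th, ...).
Starting from "painter": after the first operation, "ppaaiinntteerr"; after the second, "aite".
(Check on "dolphin": → "ddoollpphhiinn" → "olhi" ✓)

aite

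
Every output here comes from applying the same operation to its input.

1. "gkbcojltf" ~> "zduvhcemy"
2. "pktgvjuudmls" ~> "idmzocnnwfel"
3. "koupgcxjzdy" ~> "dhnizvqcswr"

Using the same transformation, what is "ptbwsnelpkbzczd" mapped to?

The pattern: shift every letter 7 places backward in the alphabet (wrapping around).
For "ptbwsnelpkbzczd" the result is "imuplgxeidusvsw".

imuplgxeidusvsw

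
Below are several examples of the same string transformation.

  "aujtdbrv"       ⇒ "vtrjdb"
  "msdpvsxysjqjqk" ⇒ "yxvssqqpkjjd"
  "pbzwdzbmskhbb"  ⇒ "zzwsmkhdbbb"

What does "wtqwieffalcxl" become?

In each case the input is transformed by: delete the first 2 characters, then sort the characters into reverse alphabetical order.
Working it through for "wtqwieffalcxl": intermediate "qwieffalcxl", final "xwqlliffeca".

xwqlliffeca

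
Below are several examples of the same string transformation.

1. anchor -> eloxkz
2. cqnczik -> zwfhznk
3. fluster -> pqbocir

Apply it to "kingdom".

daljhfk

In each case the input is transformed by: move the first 3 characters to the end (rotate left by 3), then shift every letter 3 places backward in the alphabet (wrapping around).
For "kingdom", step one produces "gdomkin"; step two turns that into "daljhfk".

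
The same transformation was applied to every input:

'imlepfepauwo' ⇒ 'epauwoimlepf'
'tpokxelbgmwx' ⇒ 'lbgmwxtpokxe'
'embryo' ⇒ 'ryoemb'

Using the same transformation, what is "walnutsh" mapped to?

utshwaln

Looking at the pairs, the operation is to swap the front and back halves of the string.
Applying that to "walnutsh" gives "utshwaln".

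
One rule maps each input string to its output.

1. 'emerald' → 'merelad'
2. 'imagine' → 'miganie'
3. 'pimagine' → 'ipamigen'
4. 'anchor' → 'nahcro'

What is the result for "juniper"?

ujinepr

Looking at the pairs, the operation is to swap each adjacent pair of characters (1↔2, 3↔4, ...).
Applying that to "juniper" gives "ujinepr".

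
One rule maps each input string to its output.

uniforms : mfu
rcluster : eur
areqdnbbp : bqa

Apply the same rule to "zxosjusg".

ssz

What's happening: keep one character in every 3, starting at position 1 (positions 1st, 4th, 7th, ...), then reverse the string.
Applying both steps to "zxosjusg": "zss", then "ssz".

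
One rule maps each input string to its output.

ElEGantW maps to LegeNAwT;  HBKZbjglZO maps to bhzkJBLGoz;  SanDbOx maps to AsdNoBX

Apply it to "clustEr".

Each output is the input with this applied: swap each adjacent pair of characters (1↔2, 3↔4, ...), then flip the case of every letter.
On "clustEr" that produces "LCSUeTR".

LCSUeTR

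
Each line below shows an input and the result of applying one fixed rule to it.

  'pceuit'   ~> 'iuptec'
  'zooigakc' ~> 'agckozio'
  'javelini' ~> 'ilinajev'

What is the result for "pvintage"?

ategvpni

Rule — swap the front and back halves of the string, then swap each adjacent pair of characters (1↔2, 3↔4, ...).
Starting from "pvintage": after the first operation, "tagepvin"; after the second, "ategvpni".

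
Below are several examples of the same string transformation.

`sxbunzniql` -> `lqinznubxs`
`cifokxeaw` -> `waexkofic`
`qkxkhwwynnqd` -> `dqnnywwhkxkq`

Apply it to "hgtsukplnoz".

Looking at the pairs, the operation is to reverse the string.
Doing the same to "hgtsukplnoz": "zonlpkustgh".

zonlpkustgh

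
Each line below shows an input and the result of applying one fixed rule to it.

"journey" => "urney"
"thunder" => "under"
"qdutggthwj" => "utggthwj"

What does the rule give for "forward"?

The pattern: delete the first 2 characters.
For "forward" the result is "rward".

rward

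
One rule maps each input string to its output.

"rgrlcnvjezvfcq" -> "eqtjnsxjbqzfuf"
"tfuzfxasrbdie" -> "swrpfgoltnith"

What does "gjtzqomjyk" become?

The pattern: shift every letter 12 places backward in the alphabet (wrapping around), then reverse the string.
Working it through for "gjtzqomjyk": intermediate "uxhnecaxmy", final "ymxacenhxu".

ymxacenhxu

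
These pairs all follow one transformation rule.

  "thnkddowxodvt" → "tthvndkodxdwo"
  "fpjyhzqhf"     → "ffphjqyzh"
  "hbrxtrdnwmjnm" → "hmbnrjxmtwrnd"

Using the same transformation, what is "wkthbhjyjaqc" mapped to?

wckqtahjbyhj

The transformation: take characters alternately from the front and the back (1st, last, 2nd, 2nd-last, ...).
For "wkthbhjyjaqc" the result is "wckqtahjbyhj".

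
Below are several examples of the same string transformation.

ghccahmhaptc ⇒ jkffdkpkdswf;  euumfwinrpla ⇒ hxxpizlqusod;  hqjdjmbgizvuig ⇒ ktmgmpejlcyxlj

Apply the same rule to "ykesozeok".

Each output is the input with this applied: shift every letter 3 places forward in the alphabet (wrapping around).
"ykesozeok" → "bnhvrchrn".

bnhvrchrn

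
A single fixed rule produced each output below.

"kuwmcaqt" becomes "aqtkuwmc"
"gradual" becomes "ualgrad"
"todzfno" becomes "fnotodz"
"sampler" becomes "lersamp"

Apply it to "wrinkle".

klewrin

What's happening: move the last 3 characters to the front (rotate right by 3).
So "wrinkle" becomes "klewrin".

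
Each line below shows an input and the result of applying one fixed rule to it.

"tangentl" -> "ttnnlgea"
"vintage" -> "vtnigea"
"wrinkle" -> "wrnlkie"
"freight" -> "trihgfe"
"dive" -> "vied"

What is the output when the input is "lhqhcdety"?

Looking at the pairs, the operation is to sort the characters into reverse alphabetical order.
So "lhqhcdety" becomes "ytqlhhedc".

ytqlhhedc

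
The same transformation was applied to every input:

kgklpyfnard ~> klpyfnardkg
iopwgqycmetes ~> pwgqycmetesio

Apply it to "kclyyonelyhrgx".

lyyonelyhrgxkc

The pattern: move the first 2 characters to the end (rotate left by 2).
For "kclyyonelyhrgx" the result is "lyyonelyhrgxkc".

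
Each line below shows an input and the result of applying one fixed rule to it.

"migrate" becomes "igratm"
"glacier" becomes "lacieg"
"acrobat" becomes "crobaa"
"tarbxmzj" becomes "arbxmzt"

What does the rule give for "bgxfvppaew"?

gxfvppaeb

The transformation: delete the last character, then move the first character to the end.
Working it through for "bgxfvppaew": intermediate "bgxfvppae", final "gxfvppaeb".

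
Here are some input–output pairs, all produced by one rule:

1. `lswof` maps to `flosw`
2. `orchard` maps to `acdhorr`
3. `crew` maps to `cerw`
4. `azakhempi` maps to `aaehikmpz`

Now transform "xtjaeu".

aejtux

In each case the input is transformed by: sort the characters into alphabetical order.
So "xtjaeu" becomes "aejtux".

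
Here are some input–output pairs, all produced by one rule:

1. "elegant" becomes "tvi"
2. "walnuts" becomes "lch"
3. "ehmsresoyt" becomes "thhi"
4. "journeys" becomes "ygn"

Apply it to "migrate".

bgt

The pattern: keep one character in every 3, starting at position 1 (positions 1st, 4th, 7th, ...), then shift every letter 11 places backward in the alphabet (wrapping around).
"migrate" → "mre" → "bgt".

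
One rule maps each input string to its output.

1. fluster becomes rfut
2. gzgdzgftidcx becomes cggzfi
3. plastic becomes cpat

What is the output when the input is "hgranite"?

Each output is the input with this applied: keep every other character starting from the first (positions 1st, 3rd, 5th, ...), then move the last character to the front.
"hgranite" → "hrnt" → "thrn".
(Check on "gzgdzgftidcx": → "ggzfic" → "cggzfi" ✓)

thrn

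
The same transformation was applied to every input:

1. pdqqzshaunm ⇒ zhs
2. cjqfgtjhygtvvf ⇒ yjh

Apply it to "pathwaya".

The pattern: take characters alternately from the front and the back (1st, last, 2nd, 2nd-last, ...), then keep only the last 3 characters.
On "pathwaya": the first step gives "paaytahw", and the second then gives "ahw".
(Check on "cjqfgtjhygtvvf": → "cfjvqvftggtyjh" → "yjh" ✓)

ahw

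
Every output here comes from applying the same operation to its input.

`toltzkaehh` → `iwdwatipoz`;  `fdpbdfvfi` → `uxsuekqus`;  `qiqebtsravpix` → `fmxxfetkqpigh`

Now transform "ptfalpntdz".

In each case the input is transformed by: shift every letter 11 places backward in the alphabet (wrapping around), then take characters alternately from the front and the back (1st, last, 2nd, 2nd-last, ...).
For "ptfalpntdz" the result is "eoisuipcae".
(Check on "qiqebtsravpix": → "fxftqihgpkexm" → "fmxxfetkqpigh" ✓)

eoisuipcae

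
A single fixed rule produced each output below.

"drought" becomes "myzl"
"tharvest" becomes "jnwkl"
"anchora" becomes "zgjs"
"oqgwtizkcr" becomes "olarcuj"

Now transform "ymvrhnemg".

The pattern: shift every letter 8 places backward in the alphabet (wrapping around), then delete the first 3 characters.
Applying both steps to "ymvrhnemg": "qenjzfwey", then "jzfwey".
(Check on "drought": → "vjgmyzl" → "myzl" ✓)

jzfwey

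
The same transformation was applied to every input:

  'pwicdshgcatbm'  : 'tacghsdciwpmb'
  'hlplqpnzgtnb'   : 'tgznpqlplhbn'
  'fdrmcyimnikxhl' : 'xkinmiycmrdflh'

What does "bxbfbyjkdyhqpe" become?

qhydkjybfbxbep

In each case the input is transformed by: move the last 2 characters to the front (rotate right by 2), then reverse the string.
On "bxbfbyjkdyhqpe": the first step gives "pebxbfbyjkdyhq", and the second then gives "qhydkjybfbxbep".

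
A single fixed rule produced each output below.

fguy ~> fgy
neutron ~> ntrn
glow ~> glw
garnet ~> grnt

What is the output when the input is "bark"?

Looking at the pairs, the operation is to remove every vowel.
For "bark" the result is "brk".

brk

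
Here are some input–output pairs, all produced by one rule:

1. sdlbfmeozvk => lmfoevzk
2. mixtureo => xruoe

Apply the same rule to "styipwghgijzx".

ywphgigzjx

The rule is to swap each adjacent pair of characters (1↔2, 3↔4, ...), then delete the first 3 characters.
Starting from "styipwghgijzx": after the first operation, "tsiywphgigzjx"; after the second, "ywphgigzjx".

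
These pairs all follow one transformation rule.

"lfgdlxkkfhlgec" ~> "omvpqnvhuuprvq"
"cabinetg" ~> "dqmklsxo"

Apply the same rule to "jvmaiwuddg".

nqtfwksgen

The transformation: shift every letter 10 places forward in the alphabet (wrapping around), then move the last 2 characters to the front (rotate right by 2).
"jvmaiwuddg" → "tfwksgennq" → "nqtfwksgen".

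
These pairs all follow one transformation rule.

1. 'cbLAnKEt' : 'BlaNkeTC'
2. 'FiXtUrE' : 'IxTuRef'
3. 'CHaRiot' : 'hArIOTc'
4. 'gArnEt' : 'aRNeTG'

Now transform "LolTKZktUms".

OLtkzKTuMSl

The rule is to move the first character to the end, then flip the case of every letter.
Applying both steps to "LolTKZktUms": "olTKZktUmsL", then "OLtkzKTuMSl".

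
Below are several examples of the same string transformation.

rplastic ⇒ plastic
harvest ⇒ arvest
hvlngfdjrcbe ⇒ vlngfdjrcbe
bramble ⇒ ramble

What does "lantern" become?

Each output is the input with this applied: delete the first character.
Doing the same to "lantern": "antern".

antern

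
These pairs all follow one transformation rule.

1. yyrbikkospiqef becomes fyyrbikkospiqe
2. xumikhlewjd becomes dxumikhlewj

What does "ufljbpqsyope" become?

eufljbpqsyop

The pattern: move the last character to the front.
Doing the same to "ufljbpqsyope": "eufljbpqsyop".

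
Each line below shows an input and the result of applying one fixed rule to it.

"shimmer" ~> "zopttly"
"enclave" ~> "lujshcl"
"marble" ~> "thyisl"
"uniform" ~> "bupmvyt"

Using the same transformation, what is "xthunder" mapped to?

The transformation: shift every letter 7 places forward in the alphabet (wrapping around).
So "xthunder" becomes "eaobukly".

eaobukly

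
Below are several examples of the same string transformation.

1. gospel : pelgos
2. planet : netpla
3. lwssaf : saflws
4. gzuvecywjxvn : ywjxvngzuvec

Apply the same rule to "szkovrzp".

The pattern: swap the front and back halves of the string.
So "szkovrzp" becomes "vrzpszko".

vrzpszko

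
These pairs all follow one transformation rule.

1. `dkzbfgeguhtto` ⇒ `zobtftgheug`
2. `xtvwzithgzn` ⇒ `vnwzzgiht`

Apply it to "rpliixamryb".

The rule is to delete the first 2 characters, then take characters alternately from the front and the back (1st, last, 2nd, 2nd-last, ...).
So "rpliixamryb" becomes "lbiyirxma".
(Check on "dkzbfgeguhtto": → "zbfgeguhtto" → "zobtftgheug" ✓)

lbiyirxma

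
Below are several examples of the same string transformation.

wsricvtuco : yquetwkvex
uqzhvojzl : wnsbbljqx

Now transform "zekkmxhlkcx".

Rule — shift every letter 2 places forward in the alphabet (wrapping around), then take characters alternately from the front and the back (1st, last, 2nd, 2nd-last, ...).
For "zekkmxhlkcx", step one produces "bgmmozjnmez"; step two turns that into "bzgemmmnojz".

bzgemmmnojz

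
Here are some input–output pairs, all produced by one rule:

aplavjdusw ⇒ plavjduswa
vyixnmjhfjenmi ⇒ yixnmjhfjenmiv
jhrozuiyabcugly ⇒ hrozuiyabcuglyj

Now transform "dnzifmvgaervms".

Each output is the input with this applied: move the first character to the end.
Doing the same to "dnzifmvgaervms": "nzifmvgaervmsd".

nzifmvgaervmsd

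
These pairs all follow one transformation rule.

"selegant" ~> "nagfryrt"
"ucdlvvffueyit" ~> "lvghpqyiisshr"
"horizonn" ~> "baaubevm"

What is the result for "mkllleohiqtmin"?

zvazxyyyrbuvdg

The transformation: shift every letter 13 places forward in the alphabet (wrapping around) — i.e. ROT13, then move the last 3 characters to the front (rotate right by 3).
For "mkllleohiqtmin", step one produces "zxyyyrbuvdgzva"; step two turns that into "zvazxyyyrbuvdg".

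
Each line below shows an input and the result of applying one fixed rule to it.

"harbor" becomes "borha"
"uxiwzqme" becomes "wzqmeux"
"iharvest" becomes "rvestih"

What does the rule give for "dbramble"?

In each case the input is transformed by: move the first 3 characters to the end (rotate left by 3), then delete the last character.
Working it through for "dbramble": intermediate "ambledbr", final "ambledb".

ambledb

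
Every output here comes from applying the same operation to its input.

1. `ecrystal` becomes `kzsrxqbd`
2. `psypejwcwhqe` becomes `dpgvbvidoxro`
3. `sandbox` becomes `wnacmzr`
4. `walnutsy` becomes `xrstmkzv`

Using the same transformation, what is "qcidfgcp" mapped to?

obfechbp

What's happening: shift every letter 1 place backward in the alphabet (wrapping around), then reverse the string.
Applying both steps to "qcidfgcp": "pbhcefbo", then "obfechbp".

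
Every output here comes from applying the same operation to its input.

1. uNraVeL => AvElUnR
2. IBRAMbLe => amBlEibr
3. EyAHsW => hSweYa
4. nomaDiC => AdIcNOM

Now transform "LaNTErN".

teRnlAn

Each output is the input with this applied: move the first 3 characters to the end (rotate left by 3), then flip the case of every letter.
Applying that to "LaNTErN" gives "teRnlAn".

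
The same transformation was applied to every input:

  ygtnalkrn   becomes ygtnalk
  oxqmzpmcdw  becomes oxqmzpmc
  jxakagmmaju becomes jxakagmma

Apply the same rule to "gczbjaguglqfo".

The rule is to delete the last 2 characters.
Applying that to "gczbjaguglqfo" gives "gczbjaguglq".

gczbjaguglq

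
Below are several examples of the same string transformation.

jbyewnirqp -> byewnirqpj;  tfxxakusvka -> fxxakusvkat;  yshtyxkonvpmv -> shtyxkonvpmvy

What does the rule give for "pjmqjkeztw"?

jmqjkeztwp

Each output is the input with this applied: move the first character to the end.
Doing the same to "pjmqjkeztw": "jmqjkeztwp".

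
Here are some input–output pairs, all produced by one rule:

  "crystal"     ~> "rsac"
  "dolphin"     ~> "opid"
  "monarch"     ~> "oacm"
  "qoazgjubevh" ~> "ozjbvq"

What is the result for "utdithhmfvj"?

tihmvu

Each output is the input with this applied: move the first character to the end, then keep every other character starting from the first (positions 1st, 3rd, 5th, ...).
For "utdithhmfvj" the result is "tihmvu".
(Check on "qoazgjubevh": → "oazgjubevhq" → "ozjbvq" ✓)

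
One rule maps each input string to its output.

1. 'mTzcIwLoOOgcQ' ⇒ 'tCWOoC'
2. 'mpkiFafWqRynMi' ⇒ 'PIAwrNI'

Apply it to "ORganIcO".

What's happening: flip the case of every letter, then keep every other character starting from the second (positions 2nd, 4th, 6th, ...).
Starting from "ORganIcO": after the first operation, "orGANiCo"; after the second, "rAio".

rAio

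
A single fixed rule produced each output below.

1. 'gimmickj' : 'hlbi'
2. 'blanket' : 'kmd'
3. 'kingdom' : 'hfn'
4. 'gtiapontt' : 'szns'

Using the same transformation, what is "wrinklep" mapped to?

qmko

The transformation: keep every other character starting from the second (positions 2nd, 4th, 6th, ...), then shift every letter 1 place backward in the alphabet (wrapping around).
Working it through for "wrinklep": intermediate "rnlp", final "qmko".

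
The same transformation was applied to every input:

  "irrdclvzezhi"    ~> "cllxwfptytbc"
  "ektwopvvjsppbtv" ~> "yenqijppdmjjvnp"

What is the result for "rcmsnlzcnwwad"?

lwgmhftwhqqux

Looking at the pairs, the operation is to shift every letter 6 places backward in the alphabet (wrapping around).
For "rcmsnlzcnwwad" the result is "lwgmhftwhqqux".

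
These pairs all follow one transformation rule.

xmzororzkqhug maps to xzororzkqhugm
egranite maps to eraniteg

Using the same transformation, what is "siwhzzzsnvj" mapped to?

swhzzzsnvji

The pattern: move the first character to the end, then swap the first and last characters.
Applying both steps to "siwhzzzsnvj": "iwhzzzsnvjs", then "swhzzzsnvji".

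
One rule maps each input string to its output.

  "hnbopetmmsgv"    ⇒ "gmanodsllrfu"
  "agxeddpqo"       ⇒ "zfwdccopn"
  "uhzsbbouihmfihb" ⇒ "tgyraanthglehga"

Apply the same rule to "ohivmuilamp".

Each output is the input with this applied: shift every letter 1 place backward in the alphabet (wrapping around).
Doing the same to "ohivmuilamp": "nghulthkzlo".

nghulthkzlo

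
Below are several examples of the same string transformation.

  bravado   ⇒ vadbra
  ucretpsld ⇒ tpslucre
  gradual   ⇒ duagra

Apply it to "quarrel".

rrequa

In each case the input is transformed by: delete the last character, then swap the front and back halves of the string.
Applying both steps to "quarrel": "quarre", then "rrequa".
(Check on "bravado": → "bravad" → "vadbra" ✓)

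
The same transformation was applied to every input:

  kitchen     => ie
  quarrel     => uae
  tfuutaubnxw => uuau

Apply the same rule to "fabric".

What's happening: keep only the vowels.
"fabric" → "ai".

ai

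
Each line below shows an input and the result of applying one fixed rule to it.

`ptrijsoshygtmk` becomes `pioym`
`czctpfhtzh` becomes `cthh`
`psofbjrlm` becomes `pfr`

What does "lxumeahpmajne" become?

Rule — keep one character in every 3, starting at position 1 (positions 1st, 4th, 7th, ...).
For "lxumeahpmajne" the result is "lmhae".

lmhae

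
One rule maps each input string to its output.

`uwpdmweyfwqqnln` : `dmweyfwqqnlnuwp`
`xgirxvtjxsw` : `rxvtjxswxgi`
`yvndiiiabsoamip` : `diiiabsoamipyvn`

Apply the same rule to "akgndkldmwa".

Rule — move the first 3 characters to the end (rotate left by 3).
"akgndkldmwa" → "ndkldmwaakg".

ndkldmwaakg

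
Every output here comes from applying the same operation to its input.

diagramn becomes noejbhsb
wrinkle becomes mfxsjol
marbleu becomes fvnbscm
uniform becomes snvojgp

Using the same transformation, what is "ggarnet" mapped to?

Each output is the input with this applied: move the last 2 characters to the front (rotate right by 2), then shift every letter 1 place forward in the alphabet (wrapping around).
"ggarnet" → "etggarn" → "fuhhbso".

fuhhbso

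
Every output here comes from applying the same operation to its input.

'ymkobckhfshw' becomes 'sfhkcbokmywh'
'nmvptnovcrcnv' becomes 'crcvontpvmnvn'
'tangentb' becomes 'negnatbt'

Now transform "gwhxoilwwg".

wlioxhwggw

Rule — move the last 2 characters to the front (rotate right by 2), then reverse the string.
On "gwhxoilwwg": the first step gives "wggwhxoilw", and the second then gives "wlioxhwggw".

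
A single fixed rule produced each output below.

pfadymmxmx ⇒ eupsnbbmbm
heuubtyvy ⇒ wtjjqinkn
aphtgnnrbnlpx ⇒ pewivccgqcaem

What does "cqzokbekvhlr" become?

Looking at the pairs, the operation is to shift every letter 11 places backward in the alphabet (wrapping around).
Applying that to "cqzokbekvhlr" gives "rfodzqtzkwag".

rfodzqtzkwag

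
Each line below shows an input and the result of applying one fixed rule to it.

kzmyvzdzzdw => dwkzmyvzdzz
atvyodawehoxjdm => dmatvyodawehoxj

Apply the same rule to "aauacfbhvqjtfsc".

What's happening: move the last 2 characters to the front (rotate right by 2).
On "aauacfbhvqjtfsc" that produces "scaauacfbhvqjtf".

scaauacfbhvqjtf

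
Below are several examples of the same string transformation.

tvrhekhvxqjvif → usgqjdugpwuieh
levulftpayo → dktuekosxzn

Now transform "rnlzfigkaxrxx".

mqykhejfwzwqw

Each output is the input with this applied: swap each adjacent pair of characters (1↔2, 3↔4, ...), then shift every letter 1 place backward in the alphabet (wrapping around).
"rnlzfigkaxrxx" → "mqykhejfwzwqw".
(Check on "levulftpayo": → "eluvflptyao" → "dktuekosxzn" ✓)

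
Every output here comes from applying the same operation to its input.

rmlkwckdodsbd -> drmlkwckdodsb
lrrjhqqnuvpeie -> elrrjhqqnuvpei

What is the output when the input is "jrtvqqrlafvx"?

xjrtvqqrlafv

What's happening: move the last character to the front.
On "jrtvqqrlafvx" that produces "xjrtvqqrlafv".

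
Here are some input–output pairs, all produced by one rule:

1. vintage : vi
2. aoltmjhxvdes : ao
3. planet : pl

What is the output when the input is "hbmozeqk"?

hb

Looking at the pairs, the operation is to keep only the first 2 characters.
So "hbmozeqk" becomes "hb".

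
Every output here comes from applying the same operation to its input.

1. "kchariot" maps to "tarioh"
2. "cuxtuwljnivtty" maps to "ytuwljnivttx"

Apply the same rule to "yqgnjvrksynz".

znjvrksyng

The rule is to delete the first 2 characters, then swap the first and last characters.
"yqgnjvrksynz" → "gnjvrksynz" → "znjvrksyng".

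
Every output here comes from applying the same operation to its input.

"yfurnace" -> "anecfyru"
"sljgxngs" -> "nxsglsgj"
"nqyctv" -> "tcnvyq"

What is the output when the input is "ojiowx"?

The transformation: swap the front and back halves of the string, then swap each adjacent pair of characters (1↔2, 3↔4, ...).
For "ojiowx", step one produces "owxoji"; step two turns that into "wooxij".

wooxij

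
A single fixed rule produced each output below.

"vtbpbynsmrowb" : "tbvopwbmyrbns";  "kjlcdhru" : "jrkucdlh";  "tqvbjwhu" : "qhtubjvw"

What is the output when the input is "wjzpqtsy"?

Each output is the input with this applied: swap each adjacent pair of characters (1↔2, 3↔4, ...), then take characters alternately from the front and the back (1st, last, 2nd, 2nd-last, ...).
Working it through for "wjzpqtsy": intermediate "jwpztqys", final "jswypqzt".

jswypqzt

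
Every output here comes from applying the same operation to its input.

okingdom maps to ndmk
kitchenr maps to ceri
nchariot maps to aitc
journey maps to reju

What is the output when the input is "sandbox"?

dosn

In each case the input is transformed by: move the first 3 characters to the end (rotate left by 3), then keep every other character starting from the first (positions 1st, 3rd, 5th, ...).
Applying both steps to "sandbox": "dboxsan", then "dosn".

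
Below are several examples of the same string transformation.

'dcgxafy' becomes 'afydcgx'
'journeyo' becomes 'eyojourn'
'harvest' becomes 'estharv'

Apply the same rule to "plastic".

ticplas

The rule is to move the last 3 characters to the front (rotate right by 3).
"plastic" → "ticplas".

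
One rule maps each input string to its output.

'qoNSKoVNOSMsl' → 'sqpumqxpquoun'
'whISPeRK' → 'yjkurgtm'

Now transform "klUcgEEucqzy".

Rule — shift every letter 2 places forward in the alphabet (wrapping around), then convert every letter to lowercase.
Starting from "klUcgEEucqzy": after the first operation, "mnWeiGGwesba"; after the second, "mnweiggwesba".

mnweiggwesba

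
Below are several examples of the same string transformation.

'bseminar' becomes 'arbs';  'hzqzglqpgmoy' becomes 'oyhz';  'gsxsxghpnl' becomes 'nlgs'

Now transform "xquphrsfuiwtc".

tcxq

Looking at the pairs, the operation is to move the first 2 characters to the end (rotate left by 2), then keep only the last 4 characters.
For "xquphrsfuiwtc", step one produces "uphrsfuiwtcxq"; step two turns that into "tcxq".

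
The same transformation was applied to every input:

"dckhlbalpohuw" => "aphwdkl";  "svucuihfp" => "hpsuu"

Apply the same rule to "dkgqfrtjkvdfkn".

tkdkdgf

The transformation: keep every other character starting from the first (positions 1st, 3rd, 5th, ...), then move the first 3 characters to the end (rotate left by 3).
Applying both steps to "dkgqfrtjkvdfkn": "dgftkdk", then "tkdkdgf".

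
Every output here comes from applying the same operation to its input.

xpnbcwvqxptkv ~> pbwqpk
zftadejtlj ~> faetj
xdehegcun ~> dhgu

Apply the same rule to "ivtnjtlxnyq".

vntxy

Each output is the input with this applied: keep every other character starting from the second (positions 2nd, 4th, 6th, ...).
Doing the same to "ivtnjtlxnyq": "vntxy".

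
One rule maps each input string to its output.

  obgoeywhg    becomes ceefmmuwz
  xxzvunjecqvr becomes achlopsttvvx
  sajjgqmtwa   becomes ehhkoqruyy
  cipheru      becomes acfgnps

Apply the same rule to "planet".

The pattern: shift every letter 2 places backward in the alphabet (wrapping around), then sort the characters into alphabetical order.
Starting from "planet": after the first operation, "njylcr"; after the second, "cjlnry".
(Check on "obgoeywhg": → "mzemcwufe" → "ceefmmuwz" ✓)

cjlnry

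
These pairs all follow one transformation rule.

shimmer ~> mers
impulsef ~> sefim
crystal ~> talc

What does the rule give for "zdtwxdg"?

Rule — move the last 3 characters to the front (rotate right by 3), then delete the last 3 characters.
On "zdtwxdg": the first step gives "xdgzdtw", and the second then gives "xdgz".

xdgz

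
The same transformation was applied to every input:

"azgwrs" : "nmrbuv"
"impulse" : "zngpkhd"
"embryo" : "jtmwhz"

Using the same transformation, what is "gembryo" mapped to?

jtmwhzb

Each output is the input with this applied: shift every letter 5 places backward in the alphabet (wrapping around), then reverse the string.
Working it through for "gembryo": intermediate "bzhwmtj", final "jtmwhzb".
(Check on "azgwrs": → "vubrmn" → "nmrbuv" ✓)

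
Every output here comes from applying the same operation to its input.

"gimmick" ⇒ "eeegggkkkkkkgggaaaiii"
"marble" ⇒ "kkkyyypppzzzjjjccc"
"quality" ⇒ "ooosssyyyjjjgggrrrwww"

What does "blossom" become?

zzzjjjmmmqqqqqqmmmkkk

The rule is to repeat every character 3 times, then shift every letter 2 places backward in the alphabet (wrapping around).
For "blossom", step one produces "bbblllooossssssooommm"; step two turns that into "zzzjjjmmmqqqqqqmmmkkk".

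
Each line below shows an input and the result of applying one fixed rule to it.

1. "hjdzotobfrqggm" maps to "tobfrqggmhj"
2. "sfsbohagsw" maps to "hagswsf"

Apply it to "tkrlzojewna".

ojewnatk

Each output is the input with this applied: move the first 2 characters to the end (rotate left by 2), then delete the first 3 characters.
Applying both steps to "tkrlzojewna": "rlzojewnatk", then "ojewnatk".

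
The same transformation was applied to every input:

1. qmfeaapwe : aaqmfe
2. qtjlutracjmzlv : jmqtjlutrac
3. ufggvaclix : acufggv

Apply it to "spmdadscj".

adspmd

Rule — delete the last 3 characters, then move the last 2 characters to the front (rotate right by 2).
Working it through for "spmdadscj": intermediate "spmdad", final "adspmd".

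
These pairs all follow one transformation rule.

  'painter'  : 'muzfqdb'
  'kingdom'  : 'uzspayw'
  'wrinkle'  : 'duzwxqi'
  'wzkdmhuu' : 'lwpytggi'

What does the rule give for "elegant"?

xqsmzfq

Each output is the input with this applied: move the first character to the end, then shift every letter 12 places forward in the alphabet (wrapping around).
Working it through for "elegant": intermediate "legante", final "xqsmzfq".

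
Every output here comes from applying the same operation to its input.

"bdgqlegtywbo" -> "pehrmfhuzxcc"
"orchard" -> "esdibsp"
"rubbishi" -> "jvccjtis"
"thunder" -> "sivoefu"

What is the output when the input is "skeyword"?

elfzxpst

The pattern: swap the first and last characters, then shift every letter 1 place forward in the alphabet (wrapping around).
Applying both steps to "skeyword": "dkeywors", then "elfzxpst".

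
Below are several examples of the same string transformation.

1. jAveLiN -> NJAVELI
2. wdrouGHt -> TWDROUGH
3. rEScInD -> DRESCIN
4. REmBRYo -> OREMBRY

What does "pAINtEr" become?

RPAINTE

In each case the input is transformed by: move the last character to the front, then convert every letter to uppercase.
Working it through for "pAINtEr": intermediate "rpAINtE", final "RPAINTE".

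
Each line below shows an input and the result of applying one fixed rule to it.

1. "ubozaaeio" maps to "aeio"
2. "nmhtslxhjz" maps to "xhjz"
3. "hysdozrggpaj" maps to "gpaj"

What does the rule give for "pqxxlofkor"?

The rule is to keep only the last 4 characters.
For "pqxxlofkor" the result is "fkor".

fkor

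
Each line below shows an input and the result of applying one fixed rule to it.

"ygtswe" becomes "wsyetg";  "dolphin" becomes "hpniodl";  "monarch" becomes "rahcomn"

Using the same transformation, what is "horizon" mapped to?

In each case the input is transformed by: move the first 3 characters to the end (rotate left by 3), then swap each adjacent pair of characters (1↔2, 3↔4, ...).
Doing the same to "horizon": "zinoohr".

zinoohr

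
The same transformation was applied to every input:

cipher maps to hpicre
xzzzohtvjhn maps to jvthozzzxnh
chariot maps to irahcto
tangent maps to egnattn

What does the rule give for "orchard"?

ahcrodr

Each output is the input with this applied: reverse the string, then move the first 2 characters to the end (rotate left by 2).
Starting from "orchard": after the first operation, "drahcro"; after the second, "ahcrodr".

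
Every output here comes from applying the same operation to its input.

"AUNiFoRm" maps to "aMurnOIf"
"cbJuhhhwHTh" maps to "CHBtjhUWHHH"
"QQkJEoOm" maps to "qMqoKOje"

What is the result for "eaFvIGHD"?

EdAhfgVi

The rule is to flip the case of every letter, then take characters alternately from the front and the back (1st, last, 2nd, 2nd-last, ...).
Starting from "eaFvIGHD": after the first operation, "EAfVighd"; after the second, "EdAhfgVi".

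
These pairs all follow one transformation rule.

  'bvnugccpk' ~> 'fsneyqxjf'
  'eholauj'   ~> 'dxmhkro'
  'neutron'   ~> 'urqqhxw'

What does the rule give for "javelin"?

In each case the input is transformed by: move the last 3 characters to the front (rotate right by 3), then shift every letter 3 places forward in the alphabet (wrapping around).
"javelin" → "linjave" → "olqmdyh".

olqmdyh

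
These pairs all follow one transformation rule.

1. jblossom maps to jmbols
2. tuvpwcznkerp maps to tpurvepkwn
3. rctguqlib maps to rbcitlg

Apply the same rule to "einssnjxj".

The pattern: take characters alternately from the front and the back (1st, last, 2nd, 2nd-last, ...), then delete the last 2 characters.
On "einssnjxj" that produces "ejixnjs".

ejixnjs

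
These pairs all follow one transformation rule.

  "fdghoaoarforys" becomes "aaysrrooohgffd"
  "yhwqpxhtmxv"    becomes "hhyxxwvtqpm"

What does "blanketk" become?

batnlkke

The rule is to sort the characters into reverse alphabetical order, then move the last 2 characters to the front (rotate right by 2).
Applying both steps to "blanketk": "tnlkkeba", then "batnlkke".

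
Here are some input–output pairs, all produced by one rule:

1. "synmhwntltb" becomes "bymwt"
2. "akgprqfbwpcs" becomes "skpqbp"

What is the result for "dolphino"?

oopi

In each case the input is transformed by: move the last 2 characters to the front (rotate right by 2), then keep every other character starting from the second (positions 2nd, 4th, 6th, ...).
Applying both steps to "dolphino": "nodolphi", then "oopi".
(Check on "synmhwntltb": → "tbsynmhwntl" → "bymwt" ✓)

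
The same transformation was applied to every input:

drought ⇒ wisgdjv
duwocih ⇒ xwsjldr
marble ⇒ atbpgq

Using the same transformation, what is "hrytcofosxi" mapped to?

The transformation: shift every letter 11 places backward in the alphabet (wrapping around), then move the last 2 characters to the front (rotate right by 2).
For "hrytcofosxi", step one produces "wgnirdudhmx"; step two turns that into "mxwgnirdudh".

mxwgnirdudh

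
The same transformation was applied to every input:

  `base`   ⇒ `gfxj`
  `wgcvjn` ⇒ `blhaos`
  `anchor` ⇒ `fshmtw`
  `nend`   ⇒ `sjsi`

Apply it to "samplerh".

Each output is the input with this applied: shift every letter 5 places forward in the alphabet (wrapping around).
Doing the same to "samplerh": "xfruqjwm".

xfruqjwm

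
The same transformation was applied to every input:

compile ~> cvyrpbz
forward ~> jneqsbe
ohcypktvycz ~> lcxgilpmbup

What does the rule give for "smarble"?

eoyrfzn

The pattern: shift every letter 13 places forward in the alphabet (wrapping around) — i.e. ROT13, then move the first 3 characters to the end (rotate left by 3).
"smarble" → "fzneoyr" → "eoyrfzn".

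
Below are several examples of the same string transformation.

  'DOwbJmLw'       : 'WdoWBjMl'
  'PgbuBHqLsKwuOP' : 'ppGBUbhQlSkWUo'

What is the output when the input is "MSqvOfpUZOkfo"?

Rule — flip the case of every letter, then move the last character to the front.
Applying both steps to "MSqvOfpUZOkfo": "msQVoFPuzoKFO", then "OmsQVoFPuzoKF".
(Check on "PgbuBHqLsKwuOP": → "pGBUbhQlSkWUop" → "ppGBUbhQlSkWUo" ✓)

OmsQVoFPuzoKF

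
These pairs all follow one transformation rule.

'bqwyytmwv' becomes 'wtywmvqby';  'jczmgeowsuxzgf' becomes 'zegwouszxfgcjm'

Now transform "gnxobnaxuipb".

xnbxaiubpngo

The pattern: swap each adjacent pair of characters (1↔2, 3↔4, ...), then move the first 3 characters to the end (rotate left by 3).
Working it through for "gnxobnaxuipb": intermediate "ngoxnbxaiubp", final "xnbxaiubpngo".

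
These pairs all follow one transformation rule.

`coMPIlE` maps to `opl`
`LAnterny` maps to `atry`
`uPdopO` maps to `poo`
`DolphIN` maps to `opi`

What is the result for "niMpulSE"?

iple

Rule — keep every other character starting from the second (positions 2nd, 4th, 6th, ...), then convert every letter to lowercase.
On "niMpulSE": the first step gives "iplE", and the second then gives "iple".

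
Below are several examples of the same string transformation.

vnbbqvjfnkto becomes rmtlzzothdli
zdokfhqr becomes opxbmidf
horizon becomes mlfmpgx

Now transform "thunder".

Each output is the input with this applied: shift every letter 2 places backward in the alphabet (wrapping around), then move the last 2 characters to the front (rotate right by 2).
Working it through for "thunder": intermediate "rfslbcp", final "cprfslb".
(Check on "vnbbqvjfnkto": → "tlzzothdlirm" → "rmtlzzothdli" ✓)

cprfslb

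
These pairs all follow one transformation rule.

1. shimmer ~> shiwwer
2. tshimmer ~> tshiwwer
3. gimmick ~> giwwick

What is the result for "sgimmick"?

The pattern: replace every "m" with "w".
Applying that to "sgimmick" gives "sgiwwick".

sgiwwick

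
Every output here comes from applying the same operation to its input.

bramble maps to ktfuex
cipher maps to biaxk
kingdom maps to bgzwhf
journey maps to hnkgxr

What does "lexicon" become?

xqbvhg

Each output is the input with this applied: shift every letter 7 places backward in the alphabet (wrapping around), then delete the first character.
On "lexicon": the first step gives "exqbvhg", and the second then gives "xqbvhg".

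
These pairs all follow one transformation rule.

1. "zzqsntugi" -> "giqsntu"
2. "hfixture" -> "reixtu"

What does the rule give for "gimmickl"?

Each output is the input with this applied: delete the first 2 characters, then move the last 2 characters to the front (rotate right by 2).
For "gimmickl", step one produces "mmickl"; step two turns that into "klmmic".
(Check on "zzqsntugi": → "qsntugi" → "giqsntu" ✓)

klmmic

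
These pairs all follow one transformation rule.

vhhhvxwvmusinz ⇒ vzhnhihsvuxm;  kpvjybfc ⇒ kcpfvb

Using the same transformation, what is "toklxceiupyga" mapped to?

The transformation: take characters alternately from the front and the back (1st, last, 2nd, 2nd-last, ...), then delete the last 2 characters.
On "toklxceiupyga": the first step gives "taogkylpxucie", and the second then gives "taogkylpxuc".

taogkylpxuc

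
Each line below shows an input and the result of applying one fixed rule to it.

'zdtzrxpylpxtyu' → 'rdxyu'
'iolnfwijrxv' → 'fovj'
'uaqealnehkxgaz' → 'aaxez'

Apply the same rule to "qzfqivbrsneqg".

izer

The rule is to keep one character in every 3, starting at position 2 (positions 2nd, 5th, 8th, ...), then swap each adjacent pair of characters (1↔2, 3↔4, ...).
On "qzfqivbrsneqg": the first step gives "zire", and the second then gives "izer".
(Check on "zdtzrxpylpxtyu": → "dryxu" → "rdxyu" ✓)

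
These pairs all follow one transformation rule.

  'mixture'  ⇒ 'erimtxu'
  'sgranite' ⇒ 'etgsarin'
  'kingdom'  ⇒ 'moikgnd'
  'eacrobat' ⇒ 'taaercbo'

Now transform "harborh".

hrahbro

What's happening: move the last 2 characters to the front (rotate right by 2), then swap each adjacent pair of characters (1↔2, 3↔4, ...).
Applying that to "harborh" gives "hrahbro".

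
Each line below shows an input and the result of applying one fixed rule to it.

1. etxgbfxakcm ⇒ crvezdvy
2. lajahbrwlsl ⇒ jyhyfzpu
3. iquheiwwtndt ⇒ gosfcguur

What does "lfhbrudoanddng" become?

jdfzpsbmylb

Rule — shift every letter 2 places backward in the alphabet (wrapping around), then delete the last 3 characters.
Working it through for "lfhbrudoanddng": intermediate "jdfzpsbmylbble", final "jdfzpsbmylb".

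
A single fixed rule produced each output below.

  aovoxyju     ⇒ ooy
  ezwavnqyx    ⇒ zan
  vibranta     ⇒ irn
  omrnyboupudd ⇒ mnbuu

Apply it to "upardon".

pr

The transformation: delete the last 2 characters, then keep every other character starting from the second (positions 2nd, 4th, 6th, ...).
Starting from "upardon": after the first operation, "upard"; after the second, "pr".
(Check on "omrnyboupudd": → "omrnyboupu" → "mnbuu" ✓)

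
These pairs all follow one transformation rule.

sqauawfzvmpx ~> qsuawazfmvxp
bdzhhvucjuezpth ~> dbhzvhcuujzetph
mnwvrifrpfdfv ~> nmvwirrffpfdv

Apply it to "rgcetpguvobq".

grecptugovqb

The rule is to swap each adjacent pair of characters (1↔2, 3↔4, ...).
On "rgcetpguvobq" that produces "grecptugovqb".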